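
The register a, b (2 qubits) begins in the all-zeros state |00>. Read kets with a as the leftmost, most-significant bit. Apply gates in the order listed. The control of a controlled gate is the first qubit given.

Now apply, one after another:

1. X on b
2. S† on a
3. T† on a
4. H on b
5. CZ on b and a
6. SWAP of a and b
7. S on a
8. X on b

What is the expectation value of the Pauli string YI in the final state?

The expectation value of YI is -1.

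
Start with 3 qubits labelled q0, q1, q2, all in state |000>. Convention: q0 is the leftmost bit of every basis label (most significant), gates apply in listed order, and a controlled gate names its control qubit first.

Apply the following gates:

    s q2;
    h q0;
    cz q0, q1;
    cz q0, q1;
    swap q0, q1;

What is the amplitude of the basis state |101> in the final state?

The final state's coefficient on |101> equals 0. Key observation: gates 3-4 undo each other exactly, leaving only the rest of the circuit to track.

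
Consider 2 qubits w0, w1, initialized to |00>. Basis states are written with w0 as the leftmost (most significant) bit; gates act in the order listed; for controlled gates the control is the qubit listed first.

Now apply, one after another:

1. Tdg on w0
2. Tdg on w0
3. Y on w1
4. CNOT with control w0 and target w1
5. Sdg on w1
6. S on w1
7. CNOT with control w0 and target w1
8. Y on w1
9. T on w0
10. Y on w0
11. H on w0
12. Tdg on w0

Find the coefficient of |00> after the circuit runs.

The amplitude on |00> is sqrt(2)*I/2. Key observation: steps 2-9 multiply out to the identity, so the circuit reduces to the remaining gates.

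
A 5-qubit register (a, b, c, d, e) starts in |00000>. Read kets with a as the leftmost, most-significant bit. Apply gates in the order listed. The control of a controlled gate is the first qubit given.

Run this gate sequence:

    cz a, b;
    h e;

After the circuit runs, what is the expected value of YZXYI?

The expectation value of YZXYI is 0.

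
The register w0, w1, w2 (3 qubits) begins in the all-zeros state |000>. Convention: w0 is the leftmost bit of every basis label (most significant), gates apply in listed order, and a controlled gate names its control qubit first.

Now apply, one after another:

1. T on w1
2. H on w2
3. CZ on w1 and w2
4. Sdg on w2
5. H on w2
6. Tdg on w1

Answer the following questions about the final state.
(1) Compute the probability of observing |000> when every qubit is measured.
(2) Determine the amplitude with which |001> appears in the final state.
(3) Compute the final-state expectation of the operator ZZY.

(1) A full measurement returns |000> with probability 1/2.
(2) The final state's coefficient on |001> equals 1/2 + I/2.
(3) The expectation value of ZZY is 1.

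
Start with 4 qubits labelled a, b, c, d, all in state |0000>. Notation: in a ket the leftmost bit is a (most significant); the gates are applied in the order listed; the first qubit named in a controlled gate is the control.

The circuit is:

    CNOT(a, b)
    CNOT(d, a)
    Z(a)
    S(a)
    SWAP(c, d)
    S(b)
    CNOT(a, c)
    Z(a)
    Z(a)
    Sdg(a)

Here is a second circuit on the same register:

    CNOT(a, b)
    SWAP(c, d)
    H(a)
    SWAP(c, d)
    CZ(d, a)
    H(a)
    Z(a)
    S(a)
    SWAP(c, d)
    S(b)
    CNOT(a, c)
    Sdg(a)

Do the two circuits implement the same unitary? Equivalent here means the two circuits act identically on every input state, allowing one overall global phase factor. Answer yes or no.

Yes: on every input state the two circuits agree up to one overall phase factor.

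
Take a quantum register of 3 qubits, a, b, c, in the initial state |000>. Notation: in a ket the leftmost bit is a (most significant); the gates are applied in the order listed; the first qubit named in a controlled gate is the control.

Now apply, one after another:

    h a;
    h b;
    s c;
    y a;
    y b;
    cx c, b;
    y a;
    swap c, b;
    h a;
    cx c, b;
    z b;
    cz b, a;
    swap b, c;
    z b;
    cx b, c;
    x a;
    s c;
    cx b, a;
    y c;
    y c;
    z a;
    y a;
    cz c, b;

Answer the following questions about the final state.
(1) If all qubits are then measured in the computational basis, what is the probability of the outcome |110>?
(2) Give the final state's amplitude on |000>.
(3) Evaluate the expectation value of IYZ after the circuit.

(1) The probability of measuring |110> is 1/2.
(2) The final state's coefficient on |000> equals sqrt(2)/2.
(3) In the final state, IYZ has expectation 0.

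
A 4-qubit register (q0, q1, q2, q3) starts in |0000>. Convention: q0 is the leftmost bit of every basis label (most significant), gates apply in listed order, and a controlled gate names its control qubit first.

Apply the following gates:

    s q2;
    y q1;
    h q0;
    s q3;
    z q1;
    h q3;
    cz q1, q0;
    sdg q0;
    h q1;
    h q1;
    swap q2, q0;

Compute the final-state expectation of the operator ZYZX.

The expectation value of ZYZX is 0. Key observation: gates 9-10 undo each other exactly, leaving only the rest of the circuit to track.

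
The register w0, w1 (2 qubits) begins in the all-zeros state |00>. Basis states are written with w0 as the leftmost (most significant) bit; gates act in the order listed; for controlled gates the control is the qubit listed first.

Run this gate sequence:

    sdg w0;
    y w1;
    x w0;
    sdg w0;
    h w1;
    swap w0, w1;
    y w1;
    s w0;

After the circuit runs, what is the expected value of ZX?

The expectation value of ZX is 0.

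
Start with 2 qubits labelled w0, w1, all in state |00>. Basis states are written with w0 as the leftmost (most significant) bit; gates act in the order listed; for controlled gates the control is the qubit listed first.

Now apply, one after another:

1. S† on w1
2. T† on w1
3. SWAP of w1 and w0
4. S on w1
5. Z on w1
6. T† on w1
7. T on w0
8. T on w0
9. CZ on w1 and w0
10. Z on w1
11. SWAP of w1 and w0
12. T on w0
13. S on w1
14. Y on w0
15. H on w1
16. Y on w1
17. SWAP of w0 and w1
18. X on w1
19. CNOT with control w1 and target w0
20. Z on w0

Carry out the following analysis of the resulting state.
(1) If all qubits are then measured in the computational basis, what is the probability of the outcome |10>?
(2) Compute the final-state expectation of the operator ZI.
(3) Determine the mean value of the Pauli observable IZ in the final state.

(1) The probability of measuring |10> is 1/2.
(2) The expectation value of ZI is 0.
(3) The expectation value of IZ is 1.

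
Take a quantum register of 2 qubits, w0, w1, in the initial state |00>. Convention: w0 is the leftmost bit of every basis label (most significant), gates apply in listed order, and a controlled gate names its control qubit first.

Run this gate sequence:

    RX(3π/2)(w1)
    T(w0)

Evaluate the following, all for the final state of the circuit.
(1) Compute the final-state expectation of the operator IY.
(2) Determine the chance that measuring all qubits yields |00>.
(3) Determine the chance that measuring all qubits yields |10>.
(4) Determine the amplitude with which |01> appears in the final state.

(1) In the final state, IY has expectation 1.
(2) Outcome |00> occurs with probability 1/2.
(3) Outcome |10> occurs with probability 0.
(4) The final state's coefficient on |01> equals -sqrt(2)*I/2.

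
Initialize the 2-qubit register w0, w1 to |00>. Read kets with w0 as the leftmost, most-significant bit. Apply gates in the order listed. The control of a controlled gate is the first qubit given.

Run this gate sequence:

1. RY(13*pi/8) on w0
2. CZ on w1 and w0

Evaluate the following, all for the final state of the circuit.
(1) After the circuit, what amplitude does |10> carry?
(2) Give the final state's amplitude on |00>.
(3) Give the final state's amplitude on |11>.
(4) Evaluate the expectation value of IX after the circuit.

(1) The amplitude on |10> is sin(3*pi/16).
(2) |00> carries amplitude -cos(3*pi/16) in the final state.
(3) The final state's coefficient on |11> equals 0.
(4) The expectation value of IX is 0.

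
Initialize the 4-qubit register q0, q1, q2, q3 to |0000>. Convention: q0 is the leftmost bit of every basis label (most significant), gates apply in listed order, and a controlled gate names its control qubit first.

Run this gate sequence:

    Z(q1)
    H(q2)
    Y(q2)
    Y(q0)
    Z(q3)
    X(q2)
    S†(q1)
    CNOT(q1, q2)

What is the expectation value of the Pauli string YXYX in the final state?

The observable YXYX averages to 0.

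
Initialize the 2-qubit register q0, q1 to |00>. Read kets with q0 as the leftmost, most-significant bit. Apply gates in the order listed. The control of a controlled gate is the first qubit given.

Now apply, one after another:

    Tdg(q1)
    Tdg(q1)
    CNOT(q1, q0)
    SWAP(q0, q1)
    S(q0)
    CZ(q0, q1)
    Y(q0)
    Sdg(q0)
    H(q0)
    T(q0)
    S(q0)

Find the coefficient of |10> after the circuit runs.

The final state's coefficient on |10> equals -sqrt(2)*exp(3*I*pi/4)/2.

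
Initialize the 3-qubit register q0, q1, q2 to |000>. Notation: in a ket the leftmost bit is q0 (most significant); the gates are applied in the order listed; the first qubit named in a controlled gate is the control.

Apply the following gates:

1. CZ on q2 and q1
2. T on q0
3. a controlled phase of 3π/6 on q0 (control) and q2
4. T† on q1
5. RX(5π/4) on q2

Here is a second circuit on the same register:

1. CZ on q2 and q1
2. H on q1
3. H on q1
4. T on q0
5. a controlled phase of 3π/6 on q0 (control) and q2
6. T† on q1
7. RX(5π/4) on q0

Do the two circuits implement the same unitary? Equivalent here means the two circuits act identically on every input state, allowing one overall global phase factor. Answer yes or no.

No, they are not equivalent — no single phase factor reconciles the two unitaries.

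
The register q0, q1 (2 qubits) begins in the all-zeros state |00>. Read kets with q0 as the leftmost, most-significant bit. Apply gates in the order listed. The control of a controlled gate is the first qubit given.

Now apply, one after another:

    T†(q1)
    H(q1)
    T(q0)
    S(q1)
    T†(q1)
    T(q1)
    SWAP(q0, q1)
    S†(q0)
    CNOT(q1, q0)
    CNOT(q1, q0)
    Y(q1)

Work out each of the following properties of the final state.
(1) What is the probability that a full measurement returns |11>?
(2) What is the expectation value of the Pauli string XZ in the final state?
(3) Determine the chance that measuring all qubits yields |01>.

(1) Outcome |11> occurs with probability 1/2. Key observation: gates 9-10 undo each other exactly, leaving only the rest of the circuit to track.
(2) The expectation value of XZ is -1.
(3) The probability of measuring |01> is 1/2.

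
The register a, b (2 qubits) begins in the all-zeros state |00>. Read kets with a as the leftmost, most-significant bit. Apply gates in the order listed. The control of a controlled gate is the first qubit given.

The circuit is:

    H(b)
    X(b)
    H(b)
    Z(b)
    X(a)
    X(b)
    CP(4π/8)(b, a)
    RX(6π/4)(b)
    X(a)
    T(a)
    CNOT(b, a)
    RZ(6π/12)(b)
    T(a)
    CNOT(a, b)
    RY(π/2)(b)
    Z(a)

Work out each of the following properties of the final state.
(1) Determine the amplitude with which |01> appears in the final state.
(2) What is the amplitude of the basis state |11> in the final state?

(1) |01> carries amplitude -exp(3*I*pi/4)/2 in the final state. Key observation: the block from step 1 through step 4 cancels to the identity and can be dropped.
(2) The amplitude on |11> is -1/2.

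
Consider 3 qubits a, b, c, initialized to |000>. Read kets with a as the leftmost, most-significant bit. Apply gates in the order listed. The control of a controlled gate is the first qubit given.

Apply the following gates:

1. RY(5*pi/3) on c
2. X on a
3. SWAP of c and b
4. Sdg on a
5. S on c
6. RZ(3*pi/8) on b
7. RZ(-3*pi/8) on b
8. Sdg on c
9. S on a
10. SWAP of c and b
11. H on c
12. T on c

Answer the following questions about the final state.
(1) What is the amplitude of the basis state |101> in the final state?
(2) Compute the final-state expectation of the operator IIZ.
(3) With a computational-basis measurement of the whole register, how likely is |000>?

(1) The final state's coefficient on |101> equals (-sqrt(6) - sqrt(2))*exp(I*pi/4)/4.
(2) The expectation value of IIZ is -sqrt(3)/2.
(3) Outcome |000> occurs with probability 0.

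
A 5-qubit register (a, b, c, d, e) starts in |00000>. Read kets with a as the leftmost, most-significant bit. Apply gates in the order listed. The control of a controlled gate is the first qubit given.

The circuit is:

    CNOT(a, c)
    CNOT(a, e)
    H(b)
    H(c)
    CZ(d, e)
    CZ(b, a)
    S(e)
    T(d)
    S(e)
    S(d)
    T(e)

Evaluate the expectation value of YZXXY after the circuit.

The observable YZXXY averages to 0.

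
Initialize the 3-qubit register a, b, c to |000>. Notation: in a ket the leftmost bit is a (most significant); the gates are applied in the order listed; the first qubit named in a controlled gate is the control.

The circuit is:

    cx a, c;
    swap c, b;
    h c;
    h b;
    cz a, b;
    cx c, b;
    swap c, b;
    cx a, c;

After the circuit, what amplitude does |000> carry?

The final state's coefficient on |000> equals 1/2.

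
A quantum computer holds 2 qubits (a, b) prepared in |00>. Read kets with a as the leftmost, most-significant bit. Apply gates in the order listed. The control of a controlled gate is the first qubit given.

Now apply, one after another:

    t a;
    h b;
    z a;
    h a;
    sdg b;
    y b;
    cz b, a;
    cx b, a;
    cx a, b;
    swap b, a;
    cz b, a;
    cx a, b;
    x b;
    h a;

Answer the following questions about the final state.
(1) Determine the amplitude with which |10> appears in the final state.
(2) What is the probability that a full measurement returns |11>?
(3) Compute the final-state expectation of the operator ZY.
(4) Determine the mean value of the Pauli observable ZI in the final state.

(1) The final state's coefficient on |10> equals sqrt(2)*I/2.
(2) Outcome |11> occurs with probability 1/2.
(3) The observable ZY averages to -1.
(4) The expectation value of ZI is -1.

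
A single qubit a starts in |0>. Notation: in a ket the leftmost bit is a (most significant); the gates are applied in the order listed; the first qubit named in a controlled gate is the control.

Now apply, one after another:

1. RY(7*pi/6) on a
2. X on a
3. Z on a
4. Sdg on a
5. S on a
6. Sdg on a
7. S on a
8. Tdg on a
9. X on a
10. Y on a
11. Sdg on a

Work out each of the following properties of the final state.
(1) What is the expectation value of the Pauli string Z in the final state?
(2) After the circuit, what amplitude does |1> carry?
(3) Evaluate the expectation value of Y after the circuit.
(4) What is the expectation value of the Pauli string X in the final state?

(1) The expectation value of Z is sqrt(3)/2. Key observation: gates 4-7 undo each other exactly, leaving only the rest of the circuit to track.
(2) The amplitude on |1> is (-sqrt(6) + sqrt(2))*exp(3*I*pi/4)/4.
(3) In the final state, Y has expectation sqrt(2)/4.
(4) The observable X averages to sqrt(2)/4.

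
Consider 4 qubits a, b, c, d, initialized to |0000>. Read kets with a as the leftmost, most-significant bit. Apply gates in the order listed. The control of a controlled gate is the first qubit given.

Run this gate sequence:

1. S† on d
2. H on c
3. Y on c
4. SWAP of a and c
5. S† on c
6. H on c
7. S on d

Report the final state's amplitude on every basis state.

The resulting statevector has amplitude -I/2 on |0000>, -I/2 on |0010>, I/2 on |1000>, I/2 on |1010>, and 0 on every other basis state.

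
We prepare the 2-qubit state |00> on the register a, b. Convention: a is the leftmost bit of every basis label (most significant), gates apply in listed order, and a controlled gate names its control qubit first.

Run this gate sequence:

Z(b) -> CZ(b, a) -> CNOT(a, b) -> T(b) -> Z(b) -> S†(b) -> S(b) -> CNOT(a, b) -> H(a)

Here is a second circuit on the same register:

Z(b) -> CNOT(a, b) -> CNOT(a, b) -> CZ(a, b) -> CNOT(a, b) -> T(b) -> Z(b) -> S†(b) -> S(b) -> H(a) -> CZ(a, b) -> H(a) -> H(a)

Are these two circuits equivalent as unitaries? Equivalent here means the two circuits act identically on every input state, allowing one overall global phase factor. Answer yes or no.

No — the two circuits implement different unitaries, even allowing a global phase.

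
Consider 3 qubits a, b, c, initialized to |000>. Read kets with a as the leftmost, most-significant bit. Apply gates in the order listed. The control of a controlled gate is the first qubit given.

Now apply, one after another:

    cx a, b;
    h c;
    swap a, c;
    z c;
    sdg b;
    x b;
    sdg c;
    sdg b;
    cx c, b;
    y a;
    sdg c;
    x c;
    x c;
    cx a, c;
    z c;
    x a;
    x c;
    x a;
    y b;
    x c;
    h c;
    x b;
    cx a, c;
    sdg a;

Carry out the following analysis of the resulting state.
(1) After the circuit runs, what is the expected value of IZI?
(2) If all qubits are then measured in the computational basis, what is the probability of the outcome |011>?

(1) The observable IZI averages to -1.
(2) A full measurement returns |011> with probability 1/4.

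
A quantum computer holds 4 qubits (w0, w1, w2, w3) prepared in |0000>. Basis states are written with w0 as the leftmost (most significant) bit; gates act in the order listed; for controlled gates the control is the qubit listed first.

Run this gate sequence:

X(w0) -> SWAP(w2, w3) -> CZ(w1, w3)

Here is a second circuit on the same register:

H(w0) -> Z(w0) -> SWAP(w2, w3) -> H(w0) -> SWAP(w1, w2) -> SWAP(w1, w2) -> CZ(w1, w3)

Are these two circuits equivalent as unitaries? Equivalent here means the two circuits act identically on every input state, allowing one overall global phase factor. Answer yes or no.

Yes — the two circuits implement the same unitary up to a global phase.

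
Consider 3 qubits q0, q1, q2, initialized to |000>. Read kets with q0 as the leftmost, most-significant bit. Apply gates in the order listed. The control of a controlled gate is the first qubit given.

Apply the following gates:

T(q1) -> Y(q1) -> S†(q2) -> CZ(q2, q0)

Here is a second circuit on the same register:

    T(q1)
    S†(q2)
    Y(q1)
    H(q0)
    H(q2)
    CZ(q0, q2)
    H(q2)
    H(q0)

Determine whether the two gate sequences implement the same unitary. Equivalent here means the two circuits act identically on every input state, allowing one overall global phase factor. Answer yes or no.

No — the two circuits implement different unitaries, even allowing a global phase.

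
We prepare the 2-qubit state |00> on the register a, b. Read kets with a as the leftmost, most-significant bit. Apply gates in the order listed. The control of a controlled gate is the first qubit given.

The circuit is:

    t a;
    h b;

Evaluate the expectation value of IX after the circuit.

In the final state, IX has expectation 1.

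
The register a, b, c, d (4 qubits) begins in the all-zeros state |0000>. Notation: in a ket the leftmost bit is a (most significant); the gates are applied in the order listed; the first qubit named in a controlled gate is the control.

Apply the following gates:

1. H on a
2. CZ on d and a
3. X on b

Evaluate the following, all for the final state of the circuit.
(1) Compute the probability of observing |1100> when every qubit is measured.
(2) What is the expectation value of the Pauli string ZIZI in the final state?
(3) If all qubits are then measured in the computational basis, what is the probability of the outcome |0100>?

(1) A full measurement returns |1100> with probability 1/2.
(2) The expectation value of ZIZI is 0.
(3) Outcome |0100> occurs with probability 1/2.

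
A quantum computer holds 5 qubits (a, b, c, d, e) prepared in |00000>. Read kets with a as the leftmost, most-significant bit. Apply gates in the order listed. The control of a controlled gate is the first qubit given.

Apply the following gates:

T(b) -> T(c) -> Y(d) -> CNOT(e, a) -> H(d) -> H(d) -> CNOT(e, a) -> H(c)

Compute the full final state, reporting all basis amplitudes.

After the circuit, the state carries amplitude sqrt(2)*I/2 on |00010>, sqrt(2)*I/2 on |00110>, and 0 on every other basis state. Key observation: the block from step 4 through step 7 cancels to the identity and can be dropped.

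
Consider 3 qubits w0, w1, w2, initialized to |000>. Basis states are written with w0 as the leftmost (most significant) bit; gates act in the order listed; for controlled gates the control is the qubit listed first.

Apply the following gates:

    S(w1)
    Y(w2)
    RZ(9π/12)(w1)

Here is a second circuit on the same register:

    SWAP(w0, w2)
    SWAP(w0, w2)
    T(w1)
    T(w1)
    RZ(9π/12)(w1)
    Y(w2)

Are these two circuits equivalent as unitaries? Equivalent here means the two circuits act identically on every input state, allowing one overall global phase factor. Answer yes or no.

Yes: on every input state the two circuits agree up to one overall phase factor.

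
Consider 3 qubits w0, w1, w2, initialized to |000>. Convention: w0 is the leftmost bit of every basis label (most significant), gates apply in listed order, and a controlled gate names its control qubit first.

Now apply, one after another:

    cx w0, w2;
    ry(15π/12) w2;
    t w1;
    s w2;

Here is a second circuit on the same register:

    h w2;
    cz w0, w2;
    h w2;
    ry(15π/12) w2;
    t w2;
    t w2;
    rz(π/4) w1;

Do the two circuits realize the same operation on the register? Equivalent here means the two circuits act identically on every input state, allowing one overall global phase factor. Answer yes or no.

Yes: on every input state the two circuits agree up to one overall phase factor.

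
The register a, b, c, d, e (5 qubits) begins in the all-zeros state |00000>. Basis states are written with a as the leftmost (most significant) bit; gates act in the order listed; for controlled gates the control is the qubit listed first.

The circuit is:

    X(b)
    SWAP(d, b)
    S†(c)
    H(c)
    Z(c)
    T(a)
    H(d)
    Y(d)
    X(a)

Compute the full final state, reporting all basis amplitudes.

After the circuit, the state carries amplitude I/2 on |10000>, I/2 on |10010>, -I/2 on |10100>, -I/2 on |10110>, and 0 on every other basis state.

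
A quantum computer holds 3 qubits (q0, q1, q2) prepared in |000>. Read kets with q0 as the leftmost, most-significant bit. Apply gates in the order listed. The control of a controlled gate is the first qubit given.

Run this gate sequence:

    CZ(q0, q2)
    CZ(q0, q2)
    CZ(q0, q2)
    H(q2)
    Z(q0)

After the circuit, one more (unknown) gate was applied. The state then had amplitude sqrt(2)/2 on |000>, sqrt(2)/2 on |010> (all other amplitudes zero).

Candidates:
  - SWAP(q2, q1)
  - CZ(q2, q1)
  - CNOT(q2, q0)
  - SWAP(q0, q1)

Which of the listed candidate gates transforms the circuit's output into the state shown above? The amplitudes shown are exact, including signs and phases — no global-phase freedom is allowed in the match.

The applied gate was SWAP(q2, q1). Key observation: steps 1-2 multiply out to the identity, so the circuit reduces to the remaining gates.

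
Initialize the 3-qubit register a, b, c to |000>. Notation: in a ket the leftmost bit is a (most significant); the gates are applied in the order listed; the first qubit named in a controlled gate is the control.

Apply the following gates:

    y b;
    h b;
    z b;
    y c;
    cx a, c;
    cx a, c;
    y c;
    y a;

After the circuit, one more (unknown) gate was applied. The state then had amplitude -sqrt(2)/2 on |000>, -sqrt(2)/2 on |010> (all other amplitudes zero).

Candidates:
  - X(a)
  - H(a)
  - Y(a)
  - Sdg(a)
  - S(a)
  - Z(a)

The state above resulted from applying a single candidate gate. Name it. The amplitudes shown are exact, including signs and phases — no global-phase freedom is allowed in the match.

The unique candidate consistent with the amplitudes is X(a). Key observation: gates 4-7 undo each other exactly, leaving only the rest of the circuit to track.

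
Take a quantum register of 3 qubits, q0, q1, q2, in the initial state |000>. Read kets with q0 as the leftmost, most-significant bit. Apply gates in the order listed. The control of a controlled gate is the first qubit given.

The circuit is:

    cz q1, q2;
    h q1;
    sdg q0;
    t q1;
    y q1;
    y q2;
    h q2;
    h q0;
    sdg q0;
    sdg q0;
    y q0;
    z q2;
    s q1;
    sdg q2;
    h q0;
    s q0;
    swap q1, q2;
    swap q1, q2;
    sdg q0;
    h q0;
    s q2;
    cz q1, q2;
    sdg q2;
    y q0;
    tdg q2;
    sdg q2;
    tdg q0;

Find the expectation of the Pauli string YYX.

The expectation value of YYX is sqrt(2)/4.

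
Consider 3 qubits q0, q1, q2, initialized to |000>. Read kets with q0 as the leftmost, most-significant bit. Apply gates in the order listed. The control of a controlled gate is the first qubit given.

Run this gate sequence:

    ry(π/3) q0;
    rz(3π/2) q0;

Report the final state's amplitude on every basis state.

The final amplitudes are -sqrt(3)*exp(I*pi/4)/2 on |000>, exp(3*I*pi/4)/2 on |100>, and 0 on every other basis state.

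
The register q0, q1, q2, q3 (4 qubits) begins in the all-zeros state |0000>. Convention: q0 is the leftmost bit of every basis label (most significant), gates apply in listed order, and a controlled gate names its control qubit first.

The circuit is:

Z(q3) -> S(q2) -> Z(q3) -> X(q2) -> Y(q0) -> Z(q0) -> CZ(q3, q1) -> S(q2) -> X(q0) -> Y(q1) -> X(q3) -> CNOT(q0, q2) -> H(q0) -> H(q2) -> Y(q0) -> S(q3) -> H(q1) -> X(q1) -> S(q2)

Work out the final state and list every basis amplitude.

The final amplitudes are 0 on |0000>, -sqrt(2)*I/4 on |0001>, 0 on |0010>, -sqrt(2)/4 on |0011>, 0 on |0100>, sqrt(2)*I/4 on |0101>, 0 on |0110>, sqrt(2)/4 on |0111>, 0 on |1000>, sqrt(2)*I/4 on |1001>, 0 on |1010>, sqrt(2)/4 on |1011>, 0 on |1100>, -sqrt(2)*I/4 on |1101>, 0 on |1110>, -sqrt(2)/4 on |1111>.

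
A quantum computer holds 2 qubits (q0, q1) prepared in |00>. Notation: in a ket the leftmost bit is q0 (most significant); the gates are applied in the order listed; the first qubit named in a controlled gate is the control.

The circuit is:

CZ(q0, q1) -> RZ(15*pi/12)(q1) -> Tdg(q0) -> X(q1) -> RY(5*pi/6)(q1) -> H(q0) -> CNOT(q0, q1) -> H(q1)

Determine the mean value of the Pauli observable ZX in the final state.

The observable ZX averages to sqrt(3)/2.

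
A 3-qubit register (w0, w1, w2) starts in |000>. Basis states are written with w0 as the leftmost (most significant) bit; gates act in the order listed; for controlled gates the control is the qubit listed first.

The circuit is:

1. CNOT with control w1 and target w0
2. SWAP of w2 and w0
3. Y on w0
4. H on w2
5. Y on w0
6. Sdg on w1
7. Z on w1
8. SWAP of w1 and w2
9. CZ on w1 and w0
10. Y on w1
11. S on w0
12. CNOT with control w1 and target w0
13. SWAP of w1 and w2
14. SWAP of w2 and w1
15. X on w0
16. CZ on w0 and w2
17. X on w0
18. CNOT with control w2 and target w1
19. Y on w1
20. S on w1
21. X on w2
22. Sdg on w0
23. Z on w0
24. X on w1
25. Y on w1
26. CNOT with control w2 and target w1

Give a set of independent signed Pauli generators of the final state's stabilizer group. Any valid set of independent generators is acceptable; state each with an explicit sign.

The final state is stabilized by the group generated by -XXI, +ZZI, -IIZ; other independent generating sets are equally valid.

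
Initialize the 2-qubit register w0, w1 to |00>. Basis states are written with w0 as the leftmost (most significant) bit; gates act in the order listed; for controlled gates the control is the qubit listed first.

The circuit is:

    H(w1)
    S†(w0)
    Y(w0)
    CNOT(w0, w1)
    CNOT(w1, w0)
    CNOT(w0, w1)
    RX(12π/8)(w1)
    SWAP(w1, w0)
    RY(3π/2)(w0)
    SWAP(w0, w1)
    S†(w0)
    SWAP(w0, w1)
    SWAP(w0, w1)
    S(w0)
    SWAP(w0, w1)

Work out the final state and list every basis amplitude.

The final amplitudes are sqrt(2)*(-1 + I)/4 on |00>, sqrt(2)*(-1 + I)/4 on |01>, sqrt(2)*(1 + I)/4 on |10>, sqrt(2)*(1 + I)/4 on |11>. Key observation: steps 10-15 multiply out to the identity, so the circuit reduces to the remaining gates.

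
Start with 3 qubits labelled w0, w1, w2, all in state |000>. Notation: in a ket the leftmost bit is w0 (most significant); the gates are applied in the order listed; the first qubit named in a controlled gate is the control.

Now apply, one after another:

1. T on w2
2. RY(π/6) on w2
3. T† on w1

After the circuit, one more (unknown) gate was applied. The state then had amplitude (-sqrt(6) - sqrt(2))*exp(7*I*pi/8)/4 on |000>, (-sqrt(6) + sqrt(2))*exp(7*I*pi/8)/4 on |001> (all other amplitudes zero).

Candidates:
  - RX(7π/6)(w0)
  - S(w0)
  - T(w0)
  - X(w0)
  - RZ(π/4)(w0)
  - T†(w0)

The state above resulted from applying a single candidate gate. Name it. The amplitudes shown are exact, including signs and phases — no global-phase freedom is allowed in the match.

The applied gate was RZ(π/4)(w0).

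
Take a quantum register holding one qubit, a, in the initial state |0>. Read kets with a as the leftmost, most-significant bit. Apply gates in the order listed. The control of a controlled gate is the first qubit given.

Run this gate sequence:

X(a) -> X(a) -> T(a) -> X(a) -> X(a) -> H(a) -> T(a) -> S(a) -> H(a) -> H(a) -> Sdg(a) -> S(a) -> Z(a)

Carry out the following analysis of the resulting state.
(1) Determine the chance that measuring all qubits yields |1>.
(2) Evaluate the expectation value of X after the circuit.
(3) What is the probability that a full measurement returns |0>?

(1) Outcome |1> occurs with probability 1/2.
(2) In the final state, X has expectation sqrt(2)/2.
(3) A full measurement returns |0> with probability 1/2.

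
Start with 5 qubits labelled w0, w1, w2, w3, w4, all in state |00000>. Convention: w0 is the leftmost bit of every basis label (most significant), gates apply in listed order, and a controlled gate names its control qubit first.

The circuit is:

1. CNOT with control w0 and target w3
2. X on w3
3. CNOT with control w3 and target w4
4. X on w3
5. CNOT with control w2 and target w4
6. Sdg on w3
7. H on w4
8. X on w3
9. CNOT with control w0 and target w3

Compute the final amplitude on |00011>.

|00011> carries amplitude -sqrt(2)/2 in the final state.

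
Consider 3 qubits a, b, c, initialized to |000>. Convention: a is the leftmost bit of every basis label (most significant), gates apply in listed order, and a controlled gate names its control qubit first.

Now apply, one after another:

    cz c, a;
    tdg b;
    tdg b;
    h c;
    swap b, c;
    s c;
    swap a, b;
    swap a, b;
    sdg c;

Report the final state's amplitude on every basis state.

The final amplitudes are sqrt(2)/2 on |000>, sqrt(2)/2 on |010>, and 0 on every other basis state. Key observation: gates 6-9 undo each other exactly, leaving only the rest of the circuit to track.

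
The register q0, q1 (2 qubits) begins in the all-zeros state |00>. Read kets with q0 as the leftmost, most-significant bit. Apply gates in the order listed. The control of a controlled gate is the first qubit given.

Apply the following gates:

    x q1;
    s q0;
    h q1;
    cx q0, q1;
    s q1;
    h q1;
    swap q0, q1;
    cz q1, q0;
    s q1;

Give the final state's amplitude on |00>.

The amplitude on |00> is 1/2 - I/2.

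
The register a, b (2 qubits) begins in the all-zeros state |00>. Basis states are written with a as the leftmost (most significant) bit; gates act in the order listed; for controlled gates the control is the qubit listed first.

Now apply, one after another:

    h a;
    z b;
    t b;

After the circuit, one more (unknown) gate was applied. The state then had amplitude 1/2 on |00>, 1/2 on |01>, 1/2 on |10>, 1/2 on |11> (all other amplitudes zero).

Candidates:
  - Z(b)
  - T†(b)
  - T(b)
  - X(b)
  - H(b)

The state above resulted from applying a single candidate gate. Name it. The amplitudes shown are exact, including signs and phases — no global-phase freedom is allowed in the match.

The unique candidate consistent with the amplitudes is H(b).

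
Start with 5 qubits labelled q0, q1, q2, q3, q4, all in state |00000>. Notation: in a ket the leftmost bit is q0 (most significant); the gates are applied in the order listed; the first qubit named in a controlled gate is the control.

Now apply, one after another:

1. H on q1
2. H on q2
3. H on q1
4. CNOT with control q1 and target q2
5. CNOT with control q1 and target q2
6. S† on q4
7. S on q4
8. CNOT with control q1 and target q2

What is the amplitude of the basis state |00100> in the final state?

The amplitude on |00100> is sqrt(2)/2. Key observation: steps 5-8 multiply out to the identity, so the circuit reduces to the remaining gates.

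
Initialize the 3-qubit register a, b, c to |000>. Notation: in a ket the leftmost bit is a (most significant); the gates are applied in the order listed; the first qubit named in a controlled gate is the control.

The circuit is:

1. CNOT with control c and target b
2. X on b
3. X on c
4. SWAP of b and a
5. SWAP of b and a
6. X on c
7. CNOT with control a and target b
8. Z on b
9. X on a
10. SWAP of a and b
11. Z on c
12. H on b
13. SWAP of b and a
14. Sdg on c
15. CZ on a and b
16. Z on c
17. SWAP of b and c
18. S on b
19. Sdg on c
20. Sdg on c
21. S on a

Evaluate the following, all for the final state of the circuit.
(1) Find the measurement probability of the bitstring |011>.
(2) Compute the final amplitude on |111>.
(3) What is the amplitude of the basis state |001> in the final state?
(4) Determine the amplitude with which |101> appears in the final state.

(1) A full measurement returns |011> with probability 0. Key observation: gates 3-6 undo each other exactly, leaving only the rest of the circuit to track.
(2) The final state's coefficient on |111> equals 0.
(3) |001> carries amplitude sqrt(2)/2 in the final state.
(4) The final state's coefficient on |101> equals sqrt(2)*I/2.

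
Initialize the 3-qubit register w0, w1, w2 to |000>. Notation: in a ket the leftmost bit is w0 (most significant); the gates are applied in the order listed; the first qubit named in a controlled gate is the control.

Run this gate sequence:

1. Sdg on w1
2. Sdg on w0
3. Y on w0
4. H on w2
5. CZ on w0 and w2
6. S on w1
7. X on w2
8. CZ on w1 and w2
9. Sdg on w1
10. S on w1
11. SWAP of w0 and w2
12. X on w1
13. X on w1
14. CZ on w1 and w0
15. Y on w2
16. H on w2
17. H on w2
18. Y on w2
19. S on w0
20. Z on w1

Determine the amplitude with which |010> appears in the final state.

The final state's coefficient on |010> equals 0. Key observation: steps 15-18 multiply out to the identity, so the circuit reduces to the remaining gates.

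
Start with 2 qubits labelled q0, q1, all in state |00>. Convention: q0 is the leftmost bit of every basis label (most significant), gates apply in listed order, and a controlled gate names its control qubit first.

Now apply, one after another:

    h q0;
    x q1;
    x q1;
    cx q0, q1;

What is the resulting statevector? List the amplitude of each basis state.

After the circuit, the state carries amplitude sqrt(2)/2 on |00>, 0 on |01>, 0 on |10>, sqrt(2)/2 on |11>. Key observation: the block from step 2 through step 3 cancels to the identity and can be dropped.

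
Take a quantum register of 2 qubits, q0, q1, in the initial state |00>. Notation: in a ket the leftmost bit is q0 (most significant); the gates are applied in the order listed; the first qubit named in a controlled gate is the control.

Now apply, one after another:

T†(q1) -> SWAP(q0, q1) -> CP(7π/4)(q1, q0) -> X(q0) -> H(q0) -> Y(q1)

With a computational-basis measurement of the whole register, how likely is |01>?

Outcome |01> occurs with probability 1/2.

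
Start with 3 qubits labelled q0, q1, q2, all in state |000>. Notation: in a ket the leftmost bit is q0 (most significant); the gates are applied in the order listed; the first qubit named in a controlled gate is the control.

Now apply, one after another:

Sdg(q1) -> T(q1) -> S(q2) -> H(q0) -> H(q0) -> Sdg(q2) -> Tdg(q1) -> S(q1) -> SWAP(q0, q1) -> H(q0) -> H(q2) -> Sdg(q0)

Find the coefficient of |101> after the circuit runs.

|101> carries amplitude -I/2 in the final state.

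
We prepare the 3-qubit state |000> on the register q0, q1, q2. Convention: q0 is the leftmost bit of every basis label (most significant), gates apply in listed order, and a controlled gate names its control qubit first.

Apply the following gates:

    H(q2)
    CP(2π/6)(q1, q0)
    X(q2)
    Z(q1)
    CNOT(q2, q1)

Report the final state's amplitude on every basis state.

The final amplitudes are sqrt(2)/2 on |000>, sqrt(2)/2 on |011>, and 0 on every other basis state.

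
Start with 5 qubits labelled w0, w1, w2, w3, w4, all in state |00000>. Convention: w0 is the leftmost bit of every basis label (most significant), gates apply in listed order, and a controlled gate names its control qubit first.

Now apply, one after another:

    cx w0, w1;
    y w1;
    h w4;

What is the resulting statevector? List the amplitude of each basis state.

After the circuit, the state carries amplitude sqrt(2)*I/2 on |01000>, sqrt(2)*I/2 on |01001>, and 0 on every other basis state.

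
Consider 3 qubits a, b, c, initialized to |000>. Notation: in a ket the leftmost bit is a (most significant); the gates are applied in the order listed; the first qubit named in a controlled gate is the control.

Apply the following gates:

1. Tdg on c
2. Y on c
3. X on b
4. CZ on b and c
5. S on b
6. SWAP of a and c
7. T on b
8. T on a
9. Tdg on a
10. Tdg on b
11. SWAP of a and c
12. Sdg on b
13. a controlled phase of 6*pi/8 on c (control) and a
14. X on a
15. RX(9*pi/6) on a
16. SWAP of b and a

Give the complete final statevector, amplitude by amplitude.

The final amplitudes are -sqrt(2)/2 on |101>, sqrt(2)*I/2 on |111>, and 0 on every other basis state.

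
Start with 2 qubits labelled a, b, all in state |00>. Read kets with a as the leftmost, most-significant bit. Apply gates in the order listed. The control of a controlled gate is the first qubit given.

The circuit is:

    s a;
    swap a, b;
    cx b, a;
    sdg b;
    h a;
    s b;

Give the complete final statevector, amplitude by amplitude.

After the circuit, the state carries amplitude sqrt(2)/2 on |00>, 0 on |01>, sqrt(2)/2 on |10>, 0 on |11>.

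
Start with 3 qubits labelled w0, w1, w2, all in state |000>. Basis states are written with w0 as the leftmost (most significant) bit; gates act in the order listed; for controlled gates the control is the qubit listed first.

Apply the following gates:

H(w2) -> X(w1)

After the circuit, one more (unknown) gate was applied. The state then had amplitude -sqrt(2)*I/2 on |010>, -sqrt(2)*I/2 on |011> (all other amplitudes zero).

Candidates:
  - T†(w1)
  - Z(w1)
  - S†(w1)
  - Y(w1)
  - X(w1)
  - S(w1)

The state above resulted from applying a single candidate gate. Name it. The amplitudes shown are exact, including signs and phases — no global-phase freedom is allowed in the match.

It was S†(w1) that produced the state shown.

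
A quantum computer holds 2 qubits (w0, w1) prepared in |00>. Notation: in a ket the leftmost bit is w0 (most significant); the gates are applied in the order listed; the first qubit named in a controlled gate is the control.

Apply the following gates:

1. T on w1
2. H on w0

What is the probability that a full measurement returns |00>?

Outcome |00> occurs with probability 1/2.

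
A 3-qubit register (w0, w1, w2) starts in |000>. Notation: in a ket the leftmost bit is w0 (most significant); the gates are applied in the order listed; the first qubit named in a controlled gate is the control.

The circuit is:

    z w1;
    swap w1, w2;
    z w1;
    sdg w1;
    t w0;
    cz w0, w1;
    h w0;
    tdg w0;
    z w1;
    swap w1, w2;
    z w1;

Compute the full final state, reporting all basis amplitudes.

After the circuit, the state carries amplitude sqrt(2)/2 on |000>, -sqrt(2)*exp(3*I*pi/4)/2 on |100>, and 0 on every other basis state.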